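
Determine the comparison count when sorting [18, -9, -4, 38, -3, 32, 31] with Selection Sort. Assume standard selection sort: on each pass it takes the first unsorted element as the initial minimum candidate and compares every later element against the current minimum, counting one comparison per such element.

Pass 1: scan indices 1..6 for the minimum = 6 comparison(s); min is -9, place at index 0 -> [-9, 18, -4, 38, -3, 32, 31]
Pass 2: scan indices 2..6 for the minimum = 5 comparison(s); min is -4, place at index 1 -> [-9, -4, 18, 38, -3, 32, 31]
Pass 3: scan indices 3..6 for the minimum = 4 comparison(s); min is -3, place at index 2 -> [-9, -4, -3, 38, 18, 32, 31]
Pass 4: scan indices 4..6 for the minimum = 3 comparison(s); min is 18, place at index 3 -> [-9, -4, -3, 18, 38, 32, 31]
Pass 5: scan indices 5..6 for the minimum = 2 comparison(s); min is 31, place at index 4 -> [-9, -4, -3, 18, 31, 32, 38]
Pass 6: scan indices 6..6 for the minimum = 1 comparison(s); min is 32, place at index 5 -> [-9, -4, -3, 18, 31, 32, 38]
Selection sort always scans the whole unsorted suffix, so the count is (n-1) + (n-2) + ... + 1 = n(n-1)/2 = 7*6/2 = 21 regardless of the input order.
Total comparisons: 6 + 5 + 4 + 3 + 2 + 1 = 21


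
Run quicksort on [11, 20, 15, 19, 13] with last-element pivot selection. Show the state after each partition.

Partition 1: pivot=13 at index 1 -> [11, 13, 15, 19, 20]
Partition 2: pivot=20 at index 4 -> [11, 13, 15, 19, 20]
Partition 3: pivot=19 at index 3 -> [11, 13, 15, 19, 20]


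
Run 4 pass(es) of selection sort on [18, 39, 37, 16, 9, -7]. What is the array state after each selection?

Pass 1: Select minimum -7 at index 5, swap -> [-7, 39, 37, 16, 9, 18]
Pass 2: Select minimum 9 at index 4, swap -> [-7, 9, 37, 16, 39, 18]
Pass 3: Select minimum 16 at index 3, swap -> [-7, 9, 16, 37, 39, 18]
Pass 4: Select minimum 18 at index 5, swap -> [-7, 9, 16, 18, 39, 37]


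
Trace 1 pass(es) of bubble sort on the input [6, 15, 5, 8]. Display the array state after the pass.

After pass 1: [6, 5, 8, 15] (2 swaps)
Total swaps: 2


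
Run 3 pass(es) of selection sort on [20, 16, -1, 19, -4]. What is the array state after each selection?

Pass 1: Select minimum -4 at index 4, swap -> [-4, 16, -1, 19, 20]
Pass 2: Select minimum -1 at index 2, swap -> [-4, -1, 16, 19, 20]
Pass 3: Select minimum 16 at index 2, swap -> [-4, -1, 16, 19, 20]


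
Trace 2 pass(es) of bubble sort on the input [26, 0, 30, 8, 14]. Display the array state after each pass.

After pass 1: [0, 26, 8, 14, 30] (3 swaps)
After pass 2: [0, 8, 14, 26, 30] (2 swaps)
Total swaps: 5


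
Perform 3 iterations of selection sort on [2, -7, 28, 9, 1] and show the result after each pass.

Pass 1: Select minimum -7 at index 1, swap -> [-7, 2, 28, 9, 1]
Pass 2: Select minimum 1 at index 4, swap -> [-7, 1, 28, 9, 2]
Pass 3: Select minimum 2 at index 4, swap -> [-7, 1, 2, 9, 28]


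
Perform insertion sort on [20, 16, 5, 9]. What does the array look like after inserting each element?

First element 20 is already 'sorted'
Insert 16: shifted 1 elements -> [16, 20, 5, 9]
Insert 5: shifted 2 elements -> [5, 16, 20, 9]
Insert 9: shifted 2 elements -> [5, 9, 16, 20]


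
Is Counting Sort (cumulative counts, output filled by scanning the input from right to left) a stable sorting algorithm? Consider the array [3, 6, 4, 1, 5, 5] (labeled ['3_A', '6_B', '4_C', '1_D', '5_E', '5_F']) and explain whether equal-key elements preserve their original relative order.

Trace Counting Sort on the labeled array (the key is the number; the letter only tracks identity):
  Counts for values 0..6: [0, 1, 0, 1, 1, 2, 1]
  Cumulative counts: [0, 1, 1, 2, 3, 5, 6]
  Scan right to left: place 5_F at output index 4
  Scan right to left: place 5_E at output index 3
  Scan right to left: place 1_D at output index 0
  Scan right to left: place 4_C at output index 2
  Scan right to left: place 6_B at output index 5
  Scan right to left: place 3_A at output index 1
  Output: [1_D, 3_A, 4_C, 5_E, 5_F, 6_B]
Equal keys:
  value 5: originally 5_E, 5_F; after sorting 5_E, 5_F -> order preserved
All equal keys kept their original relative order. Counting Sort is stable: scanning the input right to left with decreasing cumulative counts places later duplicates at later output positions.
Answer: Stable


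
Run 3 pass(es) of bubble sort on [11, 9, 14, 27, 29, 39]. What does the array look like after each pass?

After pass 1: [9, 11, 14, 27, 29, 39] (1 swaps)
After pass 2: [9, 11, 14, 27, 29, 39] (0 swaps)
After pass 3: [9, 11, 14, 27, 29, 39] (0 swaps)
Total swaps: 1


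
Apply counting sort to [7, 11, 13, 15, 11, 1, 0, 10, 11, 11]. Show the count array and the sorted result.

Count array: [1, 1, 0, 0, 0, 0, 0, 1, 0, 0, 1, 4, 0, 1, 0, 1]
(count[i] = number of elements equal to i)
Cumulative count: [1, 2, 2, 2, 2, 2, 2, 3, 3, 3, 4, 8, 8, 9, 9, 10]
Sorted: [0, 1, 7, 10, 11, 11, 11, 11, 13, 15]


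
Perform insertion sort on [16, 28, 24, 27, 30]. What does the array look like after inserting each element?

First element 16 is already 'sorted'
Insert 28: shifted 0 elements -> [16, 28, 24, 27, 30]
Insert 24: shifted 1 elements -> [16, 24, 28, 27, 30]
Insert 27: shifted 1 elements -> [16, 24, 27, 28, 30]
Insert 30: shifted 0 elements -> [16, 24, 27, 28, 30]


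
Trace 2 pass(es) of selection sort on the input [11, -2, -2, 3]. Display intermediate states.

Pass 1: Select minimum -2 at index 1, swap -> [-2, 11, -2, 3]
Pass 2: Select minimum -2 at index 2, swap -> [-2, -2, 11, 3]


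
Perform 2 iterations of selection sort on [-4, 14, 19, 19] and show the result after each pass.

Pass 1: Select minimum -4 at index 0, swap -> [-4, 14, 19, 19]
Pass 2: Select minimum 14 at index 1, swap -> [-4, 14, 19, 19]


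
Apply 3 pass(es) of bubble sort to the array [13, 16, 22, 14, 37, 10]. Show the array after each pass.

After pass 1: [13, 16, 14, 22, 10, 37] (2 swaps)
After pass 2: [13, 14, 16, 10, 22, 37] (2 swaps)
After pass 3: [13, 14, 10, 16, 22, 37] (1 swaps)
Total swaps: 5


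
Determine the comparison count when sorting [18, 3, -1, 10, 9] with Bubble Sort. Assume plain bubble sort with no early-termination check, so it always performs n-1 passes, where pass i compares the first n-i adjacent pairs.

Pass 1: compare adjacent pairs (0,1)..(3,4) = 4 comparison(s), 4 swap(s) -> [3, -1, 10, 9, 18]
Pass 2: compare adjacent pairs (0,1)..(2,3) = 3 comparison(s), 2 swap(s) -> [-1, 3, 9, 10, 18]
Pass 3: compare adjacent pairs (0,1)..(1,2) = 2 comparison(s), 0 swap(s) -> [-1, 3, 9, 10, 18]
Pass 4: compare adjacent pairs (0,1)..(0,1) = 1 comparison(s), 0 swap(s) -> [-1, 3, 9, 10, 18]
Total comparisons: 4 + 3 + 2 + 1 = 10


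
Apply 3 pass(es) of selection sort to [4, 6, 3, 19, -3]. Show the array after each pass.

Pass 1: Select minimum -3 at index 4, swap -> [-3, 6, 3, 19, 4]
Pass 2: Select minimum 3 at index 2, swap -> [-3, 3, 6, 19, 4]
Pass 3: Select minimum 4 at index 4, swap -> [-3, 3, 4, 19, 6]


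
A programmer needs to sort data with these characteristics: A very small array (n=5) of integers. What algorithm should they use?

Best choice: Insertion sort
Reason: For tiny inputs the O(n^2) overhead is negligible and insertion sort has minimal constant factors


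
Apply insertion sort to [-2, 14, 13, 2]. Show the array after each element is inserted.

First element -2 is already 'sorted'
Insert 14: shifted 0 elements -> [-2, 14, 13, 2]
Insert 13: shifted 1 elements -> [-2, 13, 14, 2]
Insert 2: shifted 2 elements -> [-2, 2, 13, 14]


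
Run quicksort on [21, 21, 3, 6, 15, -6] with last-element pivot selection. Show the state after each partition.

Partition 1: pivot=-6 at index 0 -> [-6, 21, 3, 6, 15, 21]
Partition 2: pivot=21 at index 5 -> [-6, 21, 3, 6, 15, 21]
Partition 3: pivot=15 at index 3 -> [-6, 3, 6, 15, 21, 21]
Partition 4: pivot=6 at index 2 -> [-6, 3, 6, 15, 21, 21]


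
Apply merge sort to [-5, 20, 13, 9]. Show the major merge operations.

Divide and conquer:
  Merge [-5] + [20] -> [-5, 20]
  Merge [13] + [9] -> [9, 13]
  Merge [-5, 20] + [9, 13] -> [-5, 9, 13, 20]


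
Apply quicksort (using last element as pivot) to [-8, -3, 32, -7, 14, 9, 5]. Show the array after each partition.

Partition 1: pivot=5 at index 3 -> [-8, -3, -7, 5, 14, 9, 32]
Partition 2: pivot=-7 at index 1 -> [-8, -7, -3, 5, 14, 9, 32]
Partition 3: pivot=32 at index 6 -> [-8, -7, -3, 5, 14, 9, 32]
Partition 4: pivot=9 at index 4 -> [-8, -7, -3, 5, 9, 14, 32]


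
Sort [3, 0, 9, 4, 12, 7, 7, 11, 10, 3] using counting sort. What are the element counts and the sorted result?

Count array: [1, 0, 0, 2, 1, 0, 0, 2, 0, 1, 1, 1, 1]
(count[i] = number of elements equal to i)
Cumulative count: [1, 1, 1, 3, 4, 4, 4, 6, 6, 7, 8, 9, 10]
Sorted: [0, 3, 3, 4, 7, 7, 9, 10, 11, 12]


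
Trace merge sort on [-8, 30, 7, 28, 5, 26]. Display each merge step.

Divide and conquer:
  Merge [30] + [7] -> [7, 30]
  Merge [-8] + [7, 30] -> [-8, 7, 30]
  Merge [5] + [26] -> [5, 26]
  Merge [28] + [5, 26] -> [5, 26, 28]
  Merge [-8, 7, 30] + [5, 26, 28] -> [-8, 5, 7, 26, 28, 30]


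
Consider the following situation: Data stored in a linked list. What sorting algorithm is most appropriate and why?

Best choice: Merge sort
Reason: Merge sort doesn't require random access; can be done in O(1) extra space for linked lists


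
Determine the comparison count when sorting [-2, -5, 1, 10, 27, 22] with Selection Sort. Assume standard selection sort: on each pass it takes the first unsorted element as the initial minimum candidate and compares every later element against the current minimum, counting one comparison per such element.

Pass 1: scan indices 1..5 for the minimum = 5 comparison(s); min is -5, place at index 0 -> [-5, -2, 1, 10, 27, 22]
Pass 2: scan indices 2..5 for the minimum = 4 comparison(s); min is -2, place at index 1 -> [-5, -2, 1, 10, 27, 22]
Pass 3: scan indices 3..5 for the minimum = 3 comparison(s); min is 1, place at index 2 -> [-5, -2, 1, 10, 27, 22]
Pass 4: scan indices 4..5 for the minimum = 2 comparison(s); min is 10, place at index 3 -> [-5, -2, 1, 10, 27, 22]
Pass 5: scan indices 5..5 for the minimum = 1 comparison(s); min is 22, place at index 4 -> [-5, -2, 1, 10, 22, 27]
Selection sort always scans the whole unsorted suffix, so the count is (n-1) + (n-2) + ... + 1 = n(n-1)/2 = 6*5/2 = 15 regardless of the input order.
Total comparisons: 5 + 4 + 3 + 2 + 1 = 15


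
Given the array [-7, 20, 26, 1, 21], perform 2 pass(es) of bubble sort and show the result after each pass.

After pass 1: [-7, 20, 1, 21, 26] (2 swaps)
After pass 2: [-7, 1, 20, 21, 26] (1 swaps)
Total swaps: 3


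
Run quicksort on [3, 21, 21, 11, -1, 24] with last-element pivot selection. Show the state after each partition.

Partition 1: pivot=24 at index 5 -> [3, 21, 21, 11, -1, 24]
Partition 2: pivot=-1 at index 0 -> [-1, 21, 21, 11, 3, 24]
Partition 3: pivot=3 at index 1 -> [-1, 3, 21, 11, 21, 24]
Partition 4: pivot=21 at index 4 -> [-1, 3, 21, 11, 21, 24]
Partition 5: pivot=11 at index 2 -> [-1, 3, 11, 21, 21, 24]


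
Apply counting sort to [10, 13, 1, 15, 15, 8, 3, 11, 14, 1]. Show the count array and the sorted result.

Count array: [0, 2, 0, 1, 0, 0, 0, 0, 1, 0, 1, 1, 0, 1, 1, 2]
(count[i] = number of elements equal to i)
Cumulative count: [0, 2, 2, 3, 3, 3, 3, 3, 4, 4, 5, 6, 6, 7, 8, 10]
Sorted: [1, 1, 3, 8, 10, 11, 13, 14, 15, 15]


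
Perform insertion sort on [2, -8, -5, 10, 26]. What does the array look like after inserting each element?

First element 2 is already 'sorted'
Insert -8: shifted 1 elements -> [-8, 2, -5, 10, 26]
Insert -5: shifted 1 elements -> [-8, -5, 2, 10, 26]
Insert 10: shifted 0 elements -> [-8, -5, 2, 10, 26]
Insert 26: shifted 0 elements -> [-8, -5, 2, 10, 26]


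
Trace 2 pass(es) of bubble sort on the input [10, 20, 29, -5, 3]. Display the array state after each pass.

After pass 1: [10, 20, -5, 3, 29] (2 swaps)
After pass 2: [10, -5, 3, 20, 29] (2 swaps)
Total swaps: 4


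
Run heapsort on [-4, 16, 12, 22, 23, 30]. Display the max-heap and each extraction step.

Build heap: [30, 23, 12, 22, 16, -4]
Extract 30: [23, 22, 12, -4, 16, 30]
Extract 23: [22, 16, 12, -4, 23, 30]
Extract 22: [16, -4, 12, 22, 23, 30]
Extract 16: [12, -4, 16, 22, 23, 30]
Extract 12: [-4, 12, 16, 22, 23, 30]


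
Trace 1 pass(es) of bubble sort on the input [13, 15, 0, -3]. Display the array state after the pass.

After pass 1: [13, 0, -3, 15] (2 swaps)
Total swaps: 2


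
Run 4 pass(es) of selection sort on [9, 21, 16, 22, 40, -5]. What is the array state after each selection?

Pass 1: Select minimum -5 at index 5, swap -> [-5, 21, 16, 22, 40, 9]
Pass 2: Select minimum 9 at index 5, swap -> [-5, 9, 16, 22, 40, 21]
Pass 3: Select minimum 16 at index 2, swap -> [-5, 9, 16, 22, 40, 21]
Pass 4: Select minimum 21 at index 5, swap -> [-5, 9, 16, 21, 40, 22]


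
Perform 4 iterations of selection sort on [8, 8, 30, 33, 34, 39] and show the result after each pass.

Pass 1: Select minimum 8 at index 0, swap -> [8, 8, 30, 33, 34, 39]
Pass 2: Select minimum 8 at index 1, swap -> [8, 8, 30, 33, 34, 39]
Pass 3: Select minimum 30 at index 2, swap -> [8, 8, 30, 33, 34, 39]
Pass 4: Select minimum 33 at index 3, swap -> [8, 8, 30, 33, 34, 39]


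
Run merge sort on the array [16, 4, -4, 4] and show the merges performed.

Divide and conquer:
  Merge [16] + [4] -> [4, 16]
  Merge [-4] + [4] -> [-4, 4]
  Merge [4, 16] + [-4, 4] -> [-4, 4, 4, 16]


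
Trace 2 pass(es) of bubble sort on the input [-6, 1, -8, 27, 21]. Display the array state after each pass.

After pass 1: [-6, -8, 1, 21, 27] (2 swaps)
After pass 2: [-8, -6, 1, 21, 27] (1 swaps)
Total swaps: 3


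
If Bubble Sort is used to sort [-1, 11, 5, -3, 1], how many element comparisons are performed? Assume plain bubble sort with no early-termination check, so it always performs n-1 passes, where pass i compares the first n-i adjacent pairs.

Pass 1: compare adjacent pairs (0,1)..(3,4) = 4 comparison(s), 3 swap(s) -> [-1, 5, -3, 1, 11]
Pass 2: compare adjacent pairs (0,1)..(2,3) = 3 comparison(s), 2 swap(s) -> [-1, -3, 1, 5, 11]
Pass 3: compare adjacent pairs (0,1)..(1,2) = 2 comparison(s), 1 swap(s) -> [-3, -1, 1, 5, 11]
Pass 4: compare adjacent pairs (0,1)..(0,1) = 1 comparison(s), 0 swap(s) -> [-3, -1, 1, 5, 11]
Total comparisons: 4 + 3 + 2 + 1 = 10


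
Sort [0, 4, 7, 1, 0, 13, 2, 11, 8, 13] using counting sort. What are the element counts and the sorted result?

Count array: [2, 1, 1, 0, 1, 0, 0, 1, 1, 0, 0, 1, 0, 2]
(count[i] = number of elements equal to i)
Cumulative count: [2, 3, 4, 4, 5, 5, 5, 6, 7, 7, 7, 8, 8, 10]
Sorted: [0, 0, 1, 2, 4, 7, 8, 11, 13, 13]


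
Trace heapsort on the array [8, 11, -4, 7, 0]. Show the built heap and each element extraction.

Build heap: [11, 8, -4, 7, 0]
Extract 11: [8, 7, -4, 0, 11]
Extract 8: [7, 0, -4, 8, 11]
Extract 7: [0, -4, 7, 8, 11]
Extract 0: [-4, 0, 7, 8, 11]


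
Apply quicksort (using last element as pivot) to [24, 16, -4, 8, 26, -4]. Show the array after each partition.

Partition 1: pivot=-4 at index 1 -> [-4, -4, 24, 8, 26, 16]
Partition 2: pivot=16 at index 3 -> [-4, -4, 8, 16, 26, 24]
Partition 3: pivot=24 at index 4 -> [-4, -4, 8, 16, 24, 26]


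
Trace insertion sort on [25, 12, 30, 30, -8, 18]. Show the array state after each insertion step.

First element 25 is already 'sorted'
Insert 12: shifted 1 elements -> [12, 25, 30, 30, -8, 18]
Insert 30: shifted 0 elements -> [12, 25, 30, 30, -8, 18]
Insert 30: shifted 0 elements -> [12, 25, 30, 30, -8, 18]
Insert -8: shifted 4 elements -> [-8, 12, 25, 30, 30, 18]
Insert 18: shifted 3 elements -> [-8, 12, 18, 25, 30, 30]


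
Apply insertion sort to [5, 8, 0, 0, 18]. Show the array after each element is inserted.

First element 5 is already 'sorted'
Insert 8: shifted 0 elements -> [5, 8, 0, 0, 18]
Insert 0: shifted 2 elements -> [0, 5, 8, 0, 18]
Insert 0: shifted 2 elements -> [0, 0, 5, 8, 18]
Insert 18: shifted 0 elements -> [0, 0, 5, 8, 18]


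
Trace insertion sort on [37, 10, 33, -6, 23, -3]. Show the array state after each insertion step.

First element 37 is already 'sorted'
Insert 10: shifted 1 elements -> [10, 37, 33, -6, 23, -3]
Insert 33: shifted 1 elements -> [10, 33, 37, -6, 23, -3]
Insert -6: shifted 3 elements -> [-6, 10, 33, 37, 23, -3]
Insert 23: shifted 2 elements -> [-6, 10, 23, 33, 37, -3]
Insert -3: shifted 4 elements -> [-6, -3, 10, 23, 33, 37]


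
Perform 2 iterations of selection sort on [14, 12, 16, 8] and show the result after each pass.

Pass 1: Select minimum 8 at index 3, swap -> [8, 12, 16, 14]
Pass 2: Select minimum 12 at index 1, swap -> [8, 12, 16, 14]


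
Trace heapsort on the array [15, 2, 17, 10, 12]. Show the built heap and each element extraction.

Build heap: [17, 12, 15, 10, 2]
Extract 17: [15, 12, 2, 10, 17]
Extract 15: [12, 10, 2, 15, 17]
Extract 12: [10, 2, 12, 15, 17]
Extract 10: [2, 10, 12, 15, 17]


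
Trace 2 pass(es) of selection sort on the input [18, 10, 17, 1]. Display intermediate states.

Pass 1: Select minimum 1 at index 3, swap -> [1, 10, 17, 18]
Pass 2: Select minimum 10 at index 1, swap -> [1, 10, 17, 18]


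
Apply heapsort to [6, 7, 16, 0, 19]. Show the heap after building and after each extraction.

Build heap: [19, 7, 16, 0, 6]
Extract 19: [16, 7, 6, 0, 19]
Extract 16: [7, 0, 6, 16, 19]
Extract 7: [6, 0, 7, 16, 19]
Extract 6: [0, 6, 7, 16, 19]


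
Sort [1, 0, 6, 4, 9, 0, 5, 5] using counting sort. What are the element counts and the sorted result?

Count array: [2, 1, 0, 0, 1, 2, 1, 0, 0, 1]
(count[i] = number of elements equal to i)
Cumulative count: [2, 3, 3, 3, 4, 6, 7, 7, 7, 8]
Sorted: [0, 0, 1, 4, 5, 5, 6, 9]


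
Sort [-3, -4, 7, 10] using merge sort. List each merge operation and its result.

Divide and conquer:
  Merge [-3] + [-4] -> [-4, -3]
  Merge [7] + [10] -> [7, 10]
  Merge [-4, -3] + [7, 10] -> [-4, -3, 7, 10]


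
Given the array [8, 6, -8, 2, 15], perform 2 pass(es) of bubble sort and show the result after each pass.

After pass 1: [6, -8, 2, 8, 15] (3 swaps)
After pass 2: [-8, 2, 6, 8, 15] (2 swaps)
Total swaps: 5


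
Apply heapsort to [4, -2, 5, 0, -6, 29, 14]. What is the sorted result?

Build heap: [29, 0, 14, -2, -6, 5, 4]
Extract 29: [14, 0, 5, -2, -6, 4, 29]
Extract 14: [5, 0, 4, -2, -6, 14, 29]
Extract 5: [4, 0, -6, -2, 5, 14, 29]
Extract 4: [0, -2, -6, 4, 5, 14, 29]
Extract 0: [-2, -6, 0, 4, 5, 14, 29]
Extract -2: [-6, -2, 0, 4, 5, 14, 29]


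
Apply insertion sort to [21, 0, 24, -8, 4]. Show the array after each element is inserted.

First element 21 is already 'sorted'
Insert 0: shifted 1 elements -> [0, 21, 24, -8, 4]
Insert 24: shifted 0 elements -> [0, 21, 24, -8, 4]
Insert -8: shifted 3 elements -> [-8, 0, 21, 24, 4]
Insert 4: shifted 2 elements -> [-8, 0, 4, 21, 24]


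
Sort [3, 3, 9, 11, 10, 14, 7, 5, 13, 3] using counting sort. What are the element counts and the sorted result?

Count array: [0, 0, 0, 3, 0, 1, 0, 1, 0, 1, 1, 1, 0, 1, 1]
(count[i] = number of elements equal to i)
Cumulative count: [0, 0, 0, 3, 3, 4, 4, 5, 5, 6, 7, 8, 8, 9, 10]
Sorted: [3, 3, 3, 5, 7, 9, 10, 11, 13, 14]


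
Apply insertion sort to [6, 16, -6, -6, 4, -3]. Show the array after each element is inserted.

First element 6 is already 'sorted'
Insert 16: shifted 0 elements -> [6, 16, -6, -6, 4, -3]
Insert -6: shifted 2 elements -> [-6, 6, 16, -6, 4, -3]
Insert -6: shifted 2 elements -> [-6, -6, 6, 16, 4, -3]
Insert 4: shifted 2 elements -> [-6, -6, 4, 6, 16, -3]
Insert -3: shifted 3 elements -> [-6, -6, -3, 4, 6, 16]


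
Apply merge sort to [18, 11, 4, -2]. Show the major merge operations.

Divide and conquer:
  Merge [18] + [11] -> [11, 18]
  Merge [4] + [-2] -> [-2, 4]
  Merge [11, 18] + [-2, 4] -> [-2, 4, 11, 18]


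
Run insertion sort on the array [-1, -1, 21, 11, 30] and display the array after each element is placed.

First element -1 is already 'sorted'
Insert -1: shifted 0 elements -> [-1, -1, 21, 11, 30]
Insert 21: shifted 0 elements -> [-1, -1, 21, 11, 30]
Insert 11: shifted 1 elements -> [-1, -1, 11, 21, 30]
Insert 30: shifted 0 elements -> [-1, -1, 11, 21, 30]


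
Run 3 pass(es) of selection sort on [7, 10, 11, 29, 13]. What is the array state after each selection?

Pass 1: Select minimum 7 at index 0, swap -> [7, 10, 11, 29, 13]
Pass 2: Select minimum 10 at index 1, swap -> [7, 10, 11, 29, 13]
Pass 3: Select minimum 11 at index 2, swap -> [7, 10, 11, 29, 13]


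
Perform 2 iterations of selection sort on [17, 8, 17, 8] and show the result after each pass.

Pass 1: Select minimum 8 at index 1, swap -> [8, 17, 17, 8]
Pass 2: Select minimum 8 at index 3, swap -> [8, 8, 17, 17]


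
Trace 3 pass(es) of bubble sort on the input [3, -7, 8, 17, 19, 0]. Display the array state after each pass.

After pass 1: [-7, 3, 8, 17, 0, 19] (2 swaps)
After pass 2: [-7, 3, 8, 0, 17, 19] (1 swaps)
After pass 3: [-7, 3, 0, 8, 17, 19] (1 swaps)
Total swaps: 4


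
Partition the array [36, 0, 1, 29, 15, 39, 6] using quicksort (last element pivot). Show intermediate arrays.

Partition 1: pivot=6 at index 2 -> [0, 1, 6, 29, 15, 39, 36]
Partition 2: pivot=1 at index 1 -> [0, 1, 6, 29, 15, 39, 36]
Partition 3: pivot=36 at index 5 -> [0, 1, 6, 29, 15, 36, 39]
Partition 4: pivot=15 at index 3 -> [0, 1, 6, 15, 29, 36, 39]


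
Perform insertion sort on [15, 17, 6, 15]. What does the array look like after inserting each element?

First element 15 is already 'sorted'
Insert 17: shifted 0 elements -> [15, 17, 6, 15]
Insert 6: shifted 2 elements -> [6, 15, 17, 15]
Insert 15: shifted 1 elements -> [6, 15, 15, 17]


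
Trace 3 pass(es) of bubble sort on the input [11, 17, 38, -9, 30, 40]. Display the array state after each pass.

After pass 1: [11, 17, -9, 30, 38, 40] (2 swaps)
After pass 2: [11, -9, 17, 30, 38, 40] (1 swaps)
After pass 3: [-9, 11, 17, 30, 38, 40] (1 swaps)
Total swaps: 4


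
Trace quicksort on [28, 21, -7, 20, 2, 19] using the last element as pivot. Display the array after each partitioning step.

Partition 1: pivot=19 at index 2 -> [-7, 2, 19, 20, 21, 28]
Partition 2: pivot=2 at index 1 -> [-7, 2, 19, 20, 21, 28]
Partition 3: pivot=28 at index 5 -> [-7, 2, 19, 20, 21, 28]
Partition 4: pivot=21 at index 4 -> [-7, 2, 19, 20, 21, 28]


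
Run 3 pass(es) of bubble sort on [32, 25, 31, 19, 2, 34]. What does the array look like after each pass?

After pass 1: [25, 31, 19, 2, 32, 34] (4 swaps)
After pass 2: [25, 19, 2, 31, 32, 34] (2 swaps)
After pass 3: [19, 2, 25, 31, 32, 34] (2 swaps)
Total swaps: 8


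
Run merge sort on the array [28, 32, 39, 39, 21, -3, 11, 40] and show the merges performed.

Divide and conquer:
  Merge [28] + [32] -> [28, 32]
  Merge [39] + [39] -> [39, 39]
  Merge [28, 32] + [39, 39] -> [28, 32, 39, 39]
  Merge [21] + [-3] -> [-3, 21]
  Merge [11] + [40] -> [11, 40]
  Merge [-3, 21] + [11, 40] -> [-3, 11, 21, 40]
  Merge [28, 32, 39, 39] + [-3, 11, 21, 40] -> [-3, 11, 21, 28, 32, 39, 39, 40]


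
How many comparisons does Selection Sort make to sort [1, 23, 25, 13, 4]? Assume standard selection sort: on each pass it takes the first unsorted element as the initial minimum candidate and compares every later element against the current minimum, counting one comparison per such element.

Pass 1: scan indices 1..4 for the minimum = 4 comparison(s); min is 1, place at index 0 -> [1, 23, 25, 13, 4]
Pass 2: scan indices 2..4 for the minimum = 3 comparison(s); min is 4, place at index 1 -> [1, 4, 25, 13, 23]
Pass 3: scan indices 3..4 for the minimum = 2 comparison(s); min is 13, place at index 2 -> [1, 4, 13, 25, 23]
Pass 4: scan indices 4..4 for the minimum = 1 comparison(s); min is 23, place at index 3 -> [1, 4, 13, 23, 25]
Selection sort always scans the whole unsorted suffix, so the count is (n-1) + (n-2) + ... + 1 = n(n-1)/2 = 5*4/2 = 10 regardless of the input order.
Total comparisons: 4 + 3 + 2 + 1 = 10


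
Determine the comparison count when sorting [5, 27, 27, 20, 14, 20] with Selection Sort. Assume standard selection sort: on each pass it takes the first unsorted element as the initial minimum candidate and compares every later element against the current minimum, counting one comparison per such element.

Pass 1: scan indices 1..5 for the minimum = 5 comparison(s); min is 5, place at index 0 -> [5, 27, 27, 20, 14, 20]
Pass 2: scan indices 2..5 for the minimum = 4 comparison(s); min is 14, place at index 1 -> [5, 14, 27, 20, 27, 20]
Pass 3: scan indices 3..5 for the minimum = 3 comparison(s); min is 20, place at index 2 -> [5, 14, 20, 27, 27, 20]
Pass 4: scan indices 4..5 for the minimum = 2 comparison(s); min is 20, place at index 3 -> [5, 14, 20, 20, 27, 27]
Pass 5: scan indices 5..5 for the minimum = 1 comparison(s); min is 27, place at index 4 -> [5, 14, 20, 20, 27, 27]
Selection sort always scans the whole unsorted suffix, so the count is (n-1) + (n-2) + ... + 1 = n(n-1)/2 = 6*5/2 = 15 regardless of the input order.
Total comparisons: 5 + 4 + 3 + 2 + 1 = 15


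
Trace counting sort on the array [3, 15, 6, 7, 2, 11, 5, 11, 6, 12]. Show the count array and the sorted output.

Count array: [0, 0, 1, 1, 0, 1, 2, 1, 0, 0, 0, 2, 1, 0, 0, 1]
(count[i] = number of elements equal to i)
Cumulative count: [0, 0, 1, 2, 2, 3, 5, 6, 6, 6, 6, 8, 9, 9, 9, 10]
Sorted: [2, 3, 5, 6, 6, 7, 11, 11, 12, 15]


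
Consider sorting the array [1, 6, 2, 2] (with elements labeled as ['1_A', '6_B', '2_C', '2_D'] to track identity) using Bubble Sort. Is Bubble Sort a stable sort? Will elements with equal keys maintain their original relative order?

Trace Bubble Sort on the labeled array (the key is the number; the letter only tracks identity):
  After pass 1: [1_A, 2_C, 2_D, 6_B]
  After pass 2: [1_A, 2_C, 2_D, 6_B] (no swaps, done)
Final order: [1_A, 2_C, 2_D, 6_B]
Equal keys:
  value 2: originally 2_C, 2_D; after sorting 2_C, 2_D -> order preserved
All equal keys kept their original relative order. Bubble Sort is stable: it only swaps adjacent elements when the left one is strictly greater, so equal keys never move past each other.
Answer: Stable


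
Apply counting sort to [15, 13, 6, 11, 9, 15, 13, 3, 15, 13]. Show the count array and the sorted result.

Count array: [0, 0, 0, 1, 0, 0, 1, 0, 0, 1, 0, 1, 0, 3, 0, 3]
(count[i] = number of elements equal to i)
Cumulative count: [0, 0, 0, 1, 1, 1, 2, 2, 2, 3, 3, 4, 4, 7, 7, 10]
Sorted: [3, 6, 9, 11, 13, 13, 13, 15, 15, 15]


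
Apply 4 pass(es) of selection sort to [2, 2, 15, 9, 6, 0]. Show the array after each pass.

Pass 1: Select minimum 0 at index 5, swap -> [0, 2, 15, 9, 6, 2]
Pass 2: Select minimum 2 at index 1, swap -> [0, 2, 15, 9, 6, 2]
Pass 3: Select minimum 2 at index 5, swap -> [0, 2, 2, 9, 6, 15]
Pass 4: Select minimum 6 at index 4, swap -> [0, 2, 2, 6, 9, 15]


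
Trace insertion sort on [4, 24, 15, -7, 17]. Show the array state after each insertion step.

First element 4 is already 'sorted'
Insert 24: shifted 0 elements -> [4, 24, 15, -7, 17]
Insert 15: shifted 1 elements -> [4, 15, 24, -7, 17]
Insert -7: shifted 3 elements -> [-7, 4, 15, 24, 17]
Insert 17: shifted 1 elements -> [-7, 4, 15, 17, 24]


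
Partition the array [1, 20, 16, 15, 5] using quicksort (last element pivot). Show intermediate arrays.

Partition 1: pivot=5 at index 1 -> [1, 5, 16, 15, 20]
Partition 2: pivot=20 at index 4 -> [1, 5, 16, 15, 20]
Partition 3: pivot=15 at index 2 -> [1, 5, 15, 16, 20]


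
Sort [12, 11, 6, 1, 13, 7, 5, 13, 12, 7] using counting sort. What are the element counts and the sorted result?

Count array: [0, 1, 0, 0, 0, 1, 1, 2, 0, 0, 0, 1, 2, 2]
(count[i] = number of elements equal to i)
Cumulative count: [0, 1, 1, 1, 1, 2, 3, 5, 5, 5, 5, 6, 8, 10]
Sorted: [1, 5, 6, 7, 7, 11, 12, 12, 13, 13]


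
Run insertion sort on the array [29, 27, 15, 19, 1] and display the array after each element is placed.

First element 29 is already 'sorted'
Insert 27: shifted 1 elements -> [27, 29, 15, 19, 1]
Insert 15: shifted 2 elements -> [15, 27, 29, 19, 1]
Insert 19: shifted 2 elements -> [15, 19, 27, 29, 1]
Insert 1: shifted 4 elements -> [1, 15, 19, 27, 29]


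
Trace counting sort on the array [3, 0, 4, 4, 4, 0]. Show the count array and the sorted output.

Count array: [2, 0, 0, 1, 3]
(count[i] = number of elements equal to i)
Cumulative count: [2, 2, 2, 3, 6]
Sorted: [0, 0, 3, 4, 4, 4]


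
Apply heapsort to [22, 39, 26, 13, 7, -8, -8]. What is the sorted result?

Build heap: [39, 22, 26, 13, 7, -8, -8]
Extract 39: [26, 22, -8, 13, 7, -8, 39]
Extract 26: [22, 13, -8, -8, 7, 26, 39]
Extract 22: [13, 7, -8, -8, 22, 26, 39]
Extract 13: [7, -8, -8, 13, 22, 26, 39]
Extract 7: [-8, -8, 7, 13, 22, 26, 39]
Extract -8: [-8, -8, 7, 13, 22, 26, 39]


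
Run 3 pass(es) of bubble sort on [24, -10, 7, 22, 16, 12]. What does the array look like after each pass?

After pass 1: [-10, 7, 22, 16, 12, 24] (5 swaps)
After pass 2: [-10, 7, 16, 12, 22, 24] (2 swaps)
After pass 3: [-10, 7, 12, 16, 22, 24] (1 swaps)
Total swaps: 8


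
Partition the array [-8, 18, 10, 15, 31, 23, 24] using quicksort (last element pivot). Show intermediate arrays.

Partition 1: pivot=24 at index 5 -> [-8, 18, 10, 15, 23, 24, 31]
Partition 2: pivot=23 at index 4 -> [-8, 18, 10, 15, 23, 24, 31]
Partition 3: pivot=15 at index 2 -> [-8, 10, 15, 18, 23, 24, 31]
Partition 4: pivot=10 at index 1 -> [-8, 10, 15, 18, 23, 24, 31]


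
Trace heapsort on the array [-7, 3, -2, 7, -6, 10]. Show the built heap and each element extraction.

Build heap: [10, 7, -2, 3, -6, -7]
Extract 10: [7, 3, -2, -7, -6, 10]
Extract 7: [3, -6, -2, -7, 7, 10]
Extract 3: [-2, -6, -7, 3, 7, 10]
Extract -2: [-6, -7, -2, 3, 7, 10]
Extract -6: [-7, -6, -2, 3, 7, 10]


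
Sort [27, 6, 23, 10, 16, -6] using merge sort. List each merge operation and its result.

Divide and conquer:
  Merge [6] + [23] -> [6, 23]
  Merge [27] + [6, 23] -> [6, 23, 27]
  Merge [16] + [-6] -> [-6, 16]
  Merge [10] + [-6, 16] -> [-6, 10, 16]
  Merge [6, 23, 27] + [-6, 10, 16] -> [-6, 6, 10, 16, 23, 27]


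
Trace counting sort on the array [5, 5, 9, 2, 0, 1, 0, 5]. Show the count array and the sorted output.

Count array: [2, 1, 1, 0, 0, 3, 0, 0, 0, 1]
(count[i] = number of elements equal to i)
Cumulative count: [2, 3, 4, 4, 4, 7, 7, 7, 7, 8]
Sorted: [0, 0, 1, 2, 5, 5, 5, 9]


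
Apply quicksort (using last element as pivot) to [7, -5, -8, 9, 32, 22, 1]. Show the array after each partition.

Partition 1: pivot=1 at index 2 -> [-5, -8, 1, 9, 32, 22, 7]
Partition 2: pivot=-8 at index 0 -> [-8, -5, 1, 9, 32, 22, 7]
Partition 3: pivot=7 at index 3 -> [-8, -5, 1, 7, 32, 22, 9]
Partition 4: pivot=9 at index 4 -> [-8, -5, 1, 7, 9, 22, 32]
Partition 5: pivot=32 at index 6 -> [-8, -5, 1, 7, 9, 22, 32]


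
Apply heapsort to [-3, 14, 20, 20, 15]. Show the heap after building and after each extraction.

Build heap: [20, 15, 20, 14, -3]
Extract 20: [20, 15, -3, 14, 20]
Extract 20: [15, 14, -3, 20, 20]
Extract 15: [14, -3, 15, 20, 20]
Extract 14: [-3, 14, 15, 20, 20]


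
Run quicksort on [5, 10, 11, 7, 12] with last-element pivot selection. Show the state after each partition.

Partition 1: pivot=12 at index 4 -> [5, 10, 11, 7, 12]
Partition 2: pivot=7 at index 1 -> [5, 7, 11, 10, 12]
Partition 3: pivot=10 at index 2 -> [5, 7, 10, 11, 12]


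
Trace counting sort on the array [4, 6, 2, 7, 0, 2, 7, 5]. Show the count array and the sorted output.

Count array: [1, 0, 2, 0, 1, 1, 1, 2]
(count[i] = number of elements equal to i)
Cumulative count: [1, 1, 3, 3, 4, 5, 6, 8]
Sorted: [0, 2, 2, 4, 5, 6, 7, 7]


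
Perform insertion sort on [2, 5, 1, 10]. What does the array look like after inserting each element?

First element 2 is already 'sorted'
Insert 5: shifted 0 elements -> [2, 5, 1, 10]
Insert 1: shifted 2 elements -> [1, 2, 5, 10]
Insert 10: shifted 0 elements -> [1, 2, 5, 10]


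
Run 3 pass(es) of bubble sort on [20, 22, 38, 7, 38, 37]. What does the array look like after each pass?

After pass 1: [20, 22, 7, 38, 37, 38] (2 swaps)
After pass 2: [20, 7, 22, 37, 38, 38] (2 swaps)
After pass 3: [7, 20, 22, 37, 38, 38] (1 swaps)
Total swaps: 5


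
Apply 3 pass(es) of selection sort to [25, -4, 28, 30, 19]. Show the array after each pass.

Pass 1: Select minimum -4 at index 1, swap -> [-4, 25, 28, 30, 19]
Pass 2: Select minimum 19 at index 4, swap -> [-4, 19, 28, 30, 25]
Pass 3: Select minimum 25 at index 4, swap -> [-4, 19, 25, 30, 28]


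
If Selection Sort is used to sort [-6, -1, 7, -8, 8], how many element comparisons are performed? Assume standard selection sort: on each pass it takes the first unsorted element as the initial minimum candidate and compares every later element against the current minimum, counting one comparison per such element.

Pass 1: scan indices 1..4 for the minimum = 4 comparison(s); min is -8, place at index 0 -> [-8, -1, 7, -6, 8]
Pass 2: scan indices 2..4 for the minimum = 3 comparison(s); min is -6, place at index 1 -> [-8, -6, 7, -1, 8]
Pass 3: scan indices 3..4 for the minimum = 2 comparison(s); min is -1, place at index 2 -> [-8, -6, -1, 7, 8]
Pass 4: scan indices 4..4 for the minimum = 1 comparison(s); min is 7, place at index 3 -> [-8, -6, -1, 7, 8]
Selection sort always scans the whole unsorted suffix, so the count is (n-1) + (n-2) + ... + 1 = n(n-1)/2 = 5*4/2 = 10 regardless of the input order.
Total comparisons: 4 + 3 + 2 + 1 = 10


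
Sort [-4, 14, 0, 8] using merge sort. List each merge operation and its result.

Divide and conquer:
  Merge [-4] + [14] -> [-4, 14]
  Merge [0] + [8] -> [0, 8]
  Merge [-4, 14] + [0, 8] -> [-4, 0, 8, 14]


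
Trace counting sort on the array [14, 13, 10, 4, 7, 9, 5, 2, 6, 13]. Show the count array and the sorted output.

Count array: [0, 0, 1, 0, 1, 1, 1, 1, 0, 1, 1, 0, 0, 2, 1]
(count[i] = number of elements equal to i)
Cumulative count: [0, 0, 1, 1, 2, 3, 4, 5, 5, 6, 7, 7, 7, 9, 10]
Sorted: [2, 4, 5, 6, 7, 9, 10, 13, 13, 14]


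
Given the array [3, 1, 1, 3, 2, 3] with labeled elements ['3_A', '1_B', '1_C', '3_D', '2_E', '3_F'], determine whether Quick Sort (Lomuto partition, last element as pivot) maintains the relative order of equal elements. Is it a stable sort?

Trace Quick Sort on the labeled array (the key is the number; the letter only tracks identity):
  Partition indices 0..5 around pivot 3_F -> [3_A, 1_B, 1_C, 3_D, 2_E, 3_F]
  Partition indices 0..4 around pivot 2_E -> [1_B, 1_C, 2_E, 3_D, 3_A, 3_F]
  Partition indices 0..1 around pivot 1_C -> [1_B, 1_C, 2_E, 3_D, 3_A, 3_F]
  Partition indices 3..4 around pivot 3_A -> [1_B, 1_C, 2_E, 3_D, 3_A, 3_F]
Final order: [1_B, 1_C, 2_E, 3_D, 3_A, 3_F]
Equal keys:
  value 1: originally 1_B, 1_C; after sorting 1_B, 1_C -> order preserved
  value 3: originally 3_A, 3_D, 3_F; after sorting 3_D, 3_A, 3_F -> order changed
Equal keys were reordered, so Quick Sort is not stable: partition swaps elements across long distances and can reorder equal keys. (One such input is enough; an unstable sort may happen to preserve order on other inputs, but it gives no guarantee.)
Answer: Not stable


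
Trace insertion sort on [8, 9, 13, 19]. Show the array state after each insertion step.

First element 8 is already 'sorted'
Insert 9: shifted 0 elements -> [8, 9, 13, 19]
Insert 13: shifted 0 elements -> [8, 9, 13, 19]
Insert 19: shifted 0 elements -> [8, 9, 13, 19]


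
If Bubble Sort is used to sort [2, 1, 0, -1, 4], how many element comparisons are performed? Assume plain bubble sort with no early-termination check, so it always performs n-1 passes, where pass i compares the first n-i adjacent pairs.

Pass 1: compare adjacent pairs (0,1)..(3,4) = 4 comparison(s), 3 swap(s) -> [1, 0, -1, 2, 4]
Pass 2: compare adjacent pairs (0,1)..(2,3) = 3 comparison(s), 2 swap(s) -> [0, -1, 1, 2, 4]
Pass 3: compare adjacent pairs (0,1)..(1,2) = 2 comparison(s), 1 swap(s) -> [-1, 0, 1, 2, 4]
Pass 4: compare adjacent pairs (0,1)..(0,1) = 1 comparison(s), 0 swap(s) -> [-1, 0, 1, 2, 4]
Total comparisons: 4 + 3 + 2 + 1 = 10


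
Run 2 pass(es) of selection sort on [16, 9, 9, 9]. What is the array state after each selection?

Pass 1: Select minimum 9 at index 1, swap -> [9, 16, 9, 9]
Pass 2: Select minimum 9 at index 2, swap -> [9, 9, 16, 9]


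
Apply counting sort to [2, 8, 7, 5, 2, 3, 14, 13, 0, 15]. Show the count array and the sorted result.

Count array: [1, 0, 2, 1, 0, 1, 0, 1, 1, 0, 0, 0, 0, 1, 1, 1]
(count[i] = number of elements equal to i)
Cumulative count: [1, 1, 3, 4, 4, 5, 5, 6, 7, 7, 7, 7, 7, 8, 9, 10]
Sorted: [0, 2, 2, 3, 5, 7, 8, 13, 14, 15]


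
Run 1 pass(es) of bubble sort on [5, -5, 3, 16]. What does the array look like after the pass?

After pass 1: [-5, 3, 5, 16] (2 swaps)
Total swaps: 2


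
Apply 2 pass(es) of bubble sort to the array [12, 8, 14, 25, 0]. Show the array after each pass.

After pass 1: [8, 12, 14, 0, 25] (2 swaps)
After pass 2: [8, 12, 0, 14, 25] (1 swaps)
Total swaps: 3


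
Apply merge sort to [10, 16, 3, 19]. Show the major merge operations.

Divide and conquer:
  Merge [10] + [16] -> [10, 16]
  Merge [3] + [19] -> [3, 19]
  Merge [10, 16] + [3, 19] -> [3, 10, 16, 19]


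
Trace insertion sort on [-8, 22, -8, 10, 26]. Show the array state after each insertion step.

First element -8 is already 'sorted'
Insert 22: shifted 0 elements -> [-8, 22, -8, 10, 26]
Insert -8: shifted 1 elements -> [-8, -8, 22, 10, 26]
Insert 10: shifted 1 elements -> [-8, -8, 10, 22, 26]
Insert 26: shifted 0 elements -> [-8, -8, 10, 22, 26]


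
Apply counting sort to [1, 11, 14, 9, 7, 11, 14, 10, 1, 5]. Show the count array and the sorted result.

Count array: [0, 2, 0, 0, 0, 1, 0, 1, 0, 1, 1, 2, 0, 0, 2]
(count[i] = number of elements equal to i)
Cumulative count: [0, 2, 2, 2, 2, 3, 3, 4, 4, 5, 6, 8, 8, 8, 10]
Sorted: [1, 1, 5, 7, 9, 10, 11, 11, 14, 14]


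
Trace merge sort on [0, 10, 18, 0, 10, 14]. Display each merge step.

Divide and conquer:
  Merge [10] + [18] -> [10, 18]
  Merge [0] + [10, 18] -> [0, 10, 18]
  Merge [10] + [14] -> [10, 14]
  Merge [0] + [10, 14] -> [0, 10, 14]
  Merge [0, 10, 18] + [0, 10, 14] -> [0, 0, 10, 10, 14, 18]


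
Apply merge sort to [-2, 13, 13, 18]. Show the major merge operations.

Divide and conquer:
  Merge [-2] + [13] -> [-2, 13]
  Merge [13] + [18] -> [13, 18]
  Merge [-2, 13] + [13, 18] -> [-2, 13, 13, 18]


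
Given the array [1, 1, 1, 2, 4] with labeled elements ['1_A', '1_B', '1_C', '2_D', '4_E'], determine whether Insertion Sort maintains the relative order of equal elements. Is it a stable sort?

Trace Insertion Sort on the labeled array (the key is the number; the letter only tracks identity):
  Insert 1_B at index 1: [1_A, 1_B, 1_C, 2_D, 4_E]
  Insert 1_C at index 2: [1_A, 1_B, 1_C, 2_D, 4_E]
  Insert 2_D at index 3: [1_A, 1_B, 1_C, 2_D, 4_E]
  Insert 4_E at index 4: [1_A, 1_B, 1_C, 2_D, 4_E]
Final order: [1_A, 1_B, 1_C, 2_D, 4_E]
Equal keys:
  value 1: originally 1_A, 1_B, 1_C; after sorting 1_A, 1_B, 1_C -> order preserved
All equal keys kept their original relative order. Insertion Sort is stable: elements are shifted only while they are strictly greater than the key, so a key is inserted after any equal elements already placed.
Answer: Stable


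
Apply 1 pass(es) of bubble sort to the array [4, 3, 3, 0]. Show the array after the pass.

After pass 1: [3, 3, 0, 4] (3 swaps)
Total swaps: 3


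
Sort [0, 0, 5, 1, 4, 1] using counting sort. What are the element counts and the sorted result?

Count array: [2, 2, 0, 0, 1, 1]
(count[i] = number of elements equal to i)
Cumulative count: [2, 4, 4, 4, 5, 6]
Sorted: [0, 0, 1, 1, 4, 5]


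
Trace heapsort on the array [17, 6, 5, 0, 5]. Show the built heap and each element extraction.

Build heap: [17, 6, 5, 0, 5]
Extract 17: [6, 5, 5, 0, 17]
Extract 6: [5, 0, 5, 6, 17]
Extract 5: [5, 0, 5, 6, 17]
Extract 5: [0, 5, 5, 6, 17]


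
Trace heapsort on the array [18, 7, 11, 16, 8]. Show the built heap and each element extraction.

Build heap: [18, 16, 11, 7, 8]
Extract 18: [16, 8, 11, 7, 18]
Extract 16: [11, 8, 7, 16, 18]
Extract 11: [8, 7, 11, 16, 18]
Extract 8: [7, 8, 11, 16, 18]
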